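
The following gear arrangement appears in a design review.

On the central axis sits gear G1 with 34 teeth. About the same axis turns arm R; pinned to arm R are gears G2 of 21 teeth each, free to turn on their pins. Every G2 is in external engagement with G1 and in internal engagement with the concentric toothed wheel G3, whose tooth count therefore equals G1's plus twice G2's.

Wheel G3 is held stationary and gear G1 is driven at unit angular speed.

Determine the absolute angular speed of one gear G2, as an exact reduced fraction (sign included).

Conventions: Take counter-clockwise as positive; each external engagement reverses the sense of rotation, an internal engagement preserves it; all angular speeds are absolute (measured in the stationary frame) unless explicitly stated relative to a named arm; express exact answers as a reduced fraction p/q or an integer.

planetary set (34T centre, 21T on arm, 76T internal) — Willis relation
ring teeth: 34 + 2·21 = 76
34(ω_sun−ω_arm) = −76(ω_ring−ω_arm),  ω_ring = 0, ω_sun = 1
34(1−ω_arm) = −76(0−ω_arm)  ⇒  110·ω_arm = 34  ⇒  ω_arm = 17/55
sun–planet mesh: 34·(1−17/55) = −21·(ω_p−ω_arm)  ⇒  ω_p−ω_arm = -1292/1155
ω_p = 17/55 − 1292/1155 = -17/21
exact speed ratio = -17/21

-17/21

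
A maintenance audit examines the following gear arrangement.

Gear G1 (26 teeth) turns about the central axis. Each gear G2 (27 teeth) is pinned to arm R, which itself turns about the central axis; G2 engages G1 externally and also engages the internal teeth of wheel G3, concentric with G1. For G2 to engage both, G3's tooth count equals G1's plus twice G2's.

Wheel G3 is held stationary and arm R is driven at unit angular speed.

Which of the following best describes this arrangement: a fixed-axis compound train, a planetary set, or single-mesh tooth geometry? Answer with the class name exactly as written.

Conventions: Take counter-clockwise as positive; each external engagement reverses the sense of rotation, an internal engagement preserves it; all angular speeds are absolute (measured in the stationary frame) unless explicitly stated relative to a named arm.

recognized (axles ride arm R): planetary set, 26/27/80 teeth
classification: planetary set

planetary set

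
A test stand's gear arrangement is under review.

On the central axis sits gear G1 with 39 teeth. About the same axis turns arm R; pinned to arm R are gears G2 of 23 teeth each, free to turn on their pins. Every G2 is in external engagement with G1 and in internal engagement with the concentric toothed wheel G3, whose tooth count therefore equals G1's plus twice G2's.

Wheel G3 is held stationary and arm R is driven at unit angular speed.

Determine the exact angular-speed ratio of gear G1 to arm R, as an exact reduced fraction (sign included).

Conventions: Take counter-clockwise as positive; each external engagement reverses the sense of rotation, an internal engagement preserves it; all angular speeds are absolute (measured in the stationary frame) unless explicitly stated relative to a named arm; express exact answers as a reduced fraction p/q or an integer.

class = planetary set [G3 = 39+2·23 = 85; Willis about the carrier]
ring teeth: 39 + 2·23 = 85
39(ω_sun−ω_arm) = −85(ω_ring−ω_arm),  ω_ring = 0, ω_arm = 1
ω_sun = 1 − (85/39)(0−1) = 124/39
ω_out/ω_in = 124/39

124/39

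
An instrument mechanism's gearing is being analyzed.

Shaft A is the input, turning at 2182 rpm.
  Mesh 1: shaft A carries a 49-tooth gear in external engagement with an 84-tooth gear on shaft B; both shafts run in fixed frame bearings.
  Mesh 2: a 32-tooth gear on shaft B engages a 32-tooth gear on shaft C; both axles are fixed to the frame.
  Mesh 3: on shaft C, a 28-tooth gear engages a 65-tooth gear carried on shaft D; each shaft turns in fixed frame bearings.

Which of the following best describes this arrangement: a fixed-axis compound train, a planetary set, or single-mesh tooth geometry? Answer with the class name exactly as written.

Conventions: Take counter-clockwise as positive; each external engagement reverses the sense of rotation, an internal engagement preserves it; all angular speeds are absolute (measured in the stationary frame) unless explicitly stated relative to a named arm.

fixed-axis compound train

recognized (4 fixed axles, 3 meshes): fixed-axis compound train
classification: fixed-axis compound train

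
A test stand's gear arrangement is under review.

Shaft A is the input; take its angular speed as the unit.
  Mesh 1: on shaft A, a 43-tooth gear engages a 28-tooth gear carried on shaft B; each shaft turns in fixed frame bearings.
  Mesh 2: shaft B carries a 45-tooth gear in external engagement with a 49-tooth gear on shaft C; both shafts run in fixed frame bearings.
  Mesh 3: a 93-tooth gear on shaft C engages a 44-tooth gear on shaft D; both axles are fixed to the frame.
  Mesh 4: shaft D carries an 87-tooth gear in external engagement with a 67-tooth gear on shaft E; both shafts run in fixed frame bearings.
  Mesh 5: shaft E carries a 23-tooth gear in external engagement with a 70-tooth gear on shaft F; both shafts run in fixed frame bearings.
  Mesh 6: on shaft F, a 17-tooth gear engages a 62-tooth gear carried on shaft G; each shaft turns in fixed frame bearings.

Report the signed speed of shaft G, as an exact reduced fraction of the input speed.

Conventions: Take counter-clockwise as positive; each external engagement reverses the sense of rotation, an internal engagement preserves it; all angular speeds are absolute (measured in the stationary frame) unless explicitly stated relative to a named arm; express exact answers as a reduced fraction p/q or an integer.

39493737/113250368

6-mesh fixed-axis compound train (all bearings frame-fixed)
mesh 1 [43T→28T]: |ω|/ω_in = 1×43/28 = 43/28, sense flips to −
mesh 2 [45T→49T]: |ω|/ω_in = (43/28)×45/49 = 1935/1372, sense flips to +
mesh 3 [93T→44T]: |ω|/ω_in = (1935/1372)×93/44 = 179955/60368, sense flips to −
mesh 4 [87T→67T]: |ω|/ω_in = (179955/60368)×87/67 = 15656085/4044656, sense flips to +
mesh 5 [23T→70T]: |ω|/ω_in = (15656085/4044656)×23/70 = 72017991/56625184, sense flips to −
mesh 6 [17T→62T]: |ω|/ω_in = (72017991/56625184)×17/62 = 39493737/113250368, sense flips to +
signed output speed (× input speed) = 39493737/113250368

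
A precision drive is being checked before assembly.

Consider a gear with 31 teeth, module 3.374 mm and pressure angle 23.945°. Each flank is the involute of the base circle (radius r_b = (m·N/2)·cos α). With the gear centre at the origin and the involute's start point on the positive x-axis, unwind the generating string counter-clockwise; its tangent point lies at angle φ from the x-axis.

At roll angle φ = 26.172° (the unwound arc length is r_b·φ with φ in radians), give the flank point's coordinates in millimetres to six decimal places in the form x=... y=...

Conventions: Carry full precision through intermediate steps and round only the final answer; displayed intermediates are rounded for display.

class = single-mesh tooth geometry [base-circle involute, m = 3.374, 31T]
pitch radius r_p = m·N/2 = 3.374·31/2 = 52.297000
base radius r_b = r_p·cos α = 52.297000·cos 23.945° = 47.796084
roll angle φ = 26.172° = 0.45678757 rad
x = r_b·(cos φ + φ·sin φ) = 52.525415
y = r_b·(sin φ − φ·cos φ) = 1.487048

x=52.525415 y=1.487048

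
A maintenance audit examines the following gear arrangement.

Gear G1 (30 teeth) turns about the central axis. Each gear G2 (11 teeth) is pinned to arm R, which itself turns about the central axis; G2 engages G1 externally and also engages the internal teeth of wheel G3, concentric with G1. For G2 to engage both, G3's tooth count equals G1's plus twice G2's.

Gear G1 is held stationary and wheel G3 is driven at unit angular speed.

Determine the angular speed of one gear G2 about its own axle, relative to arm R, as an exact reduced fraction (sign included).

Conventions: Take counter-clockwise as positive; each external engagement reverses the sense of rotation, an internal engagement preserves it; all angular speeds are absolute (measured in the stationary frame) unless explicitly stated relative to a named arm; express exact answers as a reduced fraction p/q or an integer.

recognized (axles ride arm R): planetary set, 30/11/52 teeth
ring teeth: 30 + 2·11 = 52
30(ω_sun−ω_arm) = −52(ω_ring−ω_arm),  ω_sun = 0, ω_ring = 1
30(0−ω_arm) = −52(1−ω_arm)  ⇒  82·ω_arm = 52  ⇒  ω_arm = 26/41
sun–planet mesh: 30·(0−26/41) = −11·(ω_p−ω_arm)  ⇒  ω_p−ω_arm = 780/451
exact speed ratio = 780/451

780/451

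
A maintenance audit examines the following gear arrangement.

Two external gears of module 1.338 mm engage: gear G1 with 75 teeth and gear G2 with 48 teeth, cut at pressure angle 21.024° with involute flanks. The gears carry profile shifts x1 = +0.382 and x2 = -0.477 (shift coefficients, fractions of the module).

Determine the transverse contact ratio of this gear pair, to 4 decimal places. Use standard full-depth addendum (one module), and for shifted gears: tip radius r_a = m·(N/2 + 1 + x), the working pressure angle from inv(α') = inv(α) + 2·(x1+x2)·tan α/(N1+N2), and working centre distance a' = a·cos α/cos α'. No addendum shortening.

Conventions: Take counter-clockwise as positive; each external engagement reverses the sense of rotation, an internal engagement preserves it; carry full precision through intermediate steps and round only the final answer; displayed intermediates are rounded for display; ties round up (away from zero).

1.7417

recognized (one external pair, fixed centres): single-mesh tooth geometry, m = 1.338, N1 = 75, N2 = 48
base radii: r_b1 = 46.834862, r_b2 = 29.974312
tip radii: r_a1 = 52.024116, r_a2 = 32.811774
inv(α') = inv(21.024°) + 2·(+0.382-0.477)·tan α/(75+48) = 0.01681299  ⇒  α' = 20.79091°
a' = a·cos α / cos α' = 82.2870·cos 21.024°/cos 20.79091° = 82.159215
action lengths: √(r_a1²−r_b1²) = 22.649600, √(r_a2²−r_b2²) = 13.347403
base pitch p_b = π·m·cos α = 3.923628
CR = (22.649600 + 13.347403 − 82.159215·sin 20.79091°)/3.923628 = 1.741726
contact ratio ≈ 1.7417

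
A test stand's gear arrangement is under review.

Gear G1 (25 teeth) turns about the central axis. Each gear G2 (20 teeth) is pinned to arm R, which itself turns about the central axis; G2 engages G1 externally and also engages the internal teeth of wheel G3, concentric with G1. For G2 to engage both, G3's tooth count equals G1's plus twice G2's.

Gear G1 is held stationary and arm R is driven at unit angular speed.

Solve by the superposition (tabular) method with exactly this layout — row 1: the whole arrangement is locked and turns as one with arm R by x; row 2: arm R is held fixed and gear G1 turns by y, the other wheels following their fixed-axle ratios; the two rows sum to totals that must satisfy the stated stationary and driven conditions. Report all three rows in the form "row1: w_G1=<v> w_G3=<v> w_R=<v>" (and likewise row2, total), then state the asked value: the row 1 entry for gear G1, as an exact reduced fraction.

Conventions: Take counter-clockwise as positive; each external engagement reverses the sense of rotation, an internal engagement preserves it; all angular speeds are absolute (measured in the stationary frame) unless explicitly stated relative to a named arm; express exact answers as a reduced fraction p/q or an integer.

row1: w_G1=1 w_G3=1 w_R=1
row2: w_G1=-1 w_G3=5/13 w_R=0
total: w_G1=0 w_G3=18/13 w_R=1
asked value: 1

class = planetary set [G3 = 25+2·20 = 65; Willis about the carrier]
row 1 (train locked, turned with arm): all members turn x
row 2 (arm held, sun turns y): ω_ring = −(25/65)·y, ω_arm = 0
boundary: total ω_sun = x + y = 0 and total ω_arm = x = 1  ⇒  y = -1, x = 1
row 2 ring = −(25/65)·(-1) = 5/13
totals (row 1 + row 2): sun 1 + (-1) = 0, ring 1 + 5/13 = 18/13, arm 1 + 0 = 1
asked cell (row1, sun) = 1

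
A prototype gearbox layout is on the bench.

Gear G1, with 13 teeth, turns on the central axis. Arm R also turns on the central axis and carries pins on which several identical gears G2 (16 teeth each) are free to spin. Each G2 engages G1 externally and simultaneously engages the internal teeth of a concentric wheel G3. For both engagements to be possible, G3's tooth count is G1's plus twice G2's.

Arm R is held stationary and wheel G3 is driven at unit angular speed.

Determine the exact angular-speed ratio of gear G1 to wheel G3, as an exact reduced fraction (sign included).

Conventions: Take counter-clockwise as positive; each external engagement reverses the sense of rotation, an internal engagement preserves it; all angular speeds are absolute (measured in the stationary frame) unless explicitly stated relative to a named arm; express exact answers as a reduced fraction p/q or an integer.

-45/13

topology: planetary set — G1 13T / G2 16T / G3 45T, arm = carrier (Willis)
ring teeth: 13 + 2·16 = 45
13(ω_sun−ω_arm) = −45(ω_ring−ω_arm),  ω_arm = 0, ω_ring = 1
ω_sun = 0 − (45/13)(1−0) = -45/13
ω_out/ω_in = -45/13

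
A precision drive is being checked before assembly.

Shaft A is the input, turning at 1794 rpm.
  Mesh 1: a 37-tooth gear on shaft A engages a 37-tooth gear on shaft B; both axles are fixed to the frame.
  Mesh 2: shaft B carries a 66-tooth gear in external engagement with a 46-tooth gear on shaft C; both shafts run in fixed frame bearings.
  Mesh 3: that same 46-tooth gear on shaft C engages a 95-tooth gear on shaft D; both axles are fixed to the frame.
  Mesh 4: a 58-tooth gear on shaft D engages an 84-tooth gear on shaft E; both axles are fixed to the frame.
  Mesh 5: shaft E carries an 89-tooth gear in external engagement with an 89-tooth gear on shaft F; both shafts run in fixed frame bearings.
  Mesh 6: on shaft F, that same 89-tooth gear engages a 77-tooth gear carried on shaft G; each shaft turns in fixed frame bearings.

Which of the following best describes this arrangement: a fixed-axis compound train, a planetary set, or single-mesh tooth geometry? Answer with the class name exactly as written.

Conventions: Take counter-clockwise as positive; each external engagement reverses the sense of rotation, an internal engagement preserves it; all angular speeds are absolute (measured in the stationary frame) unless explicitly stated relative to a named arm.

fixed-axis compound train

class = fixed-axis compound train [6 meshes; 6 ratios multiply, 6 sense flips]
classification: fixed-axis compound train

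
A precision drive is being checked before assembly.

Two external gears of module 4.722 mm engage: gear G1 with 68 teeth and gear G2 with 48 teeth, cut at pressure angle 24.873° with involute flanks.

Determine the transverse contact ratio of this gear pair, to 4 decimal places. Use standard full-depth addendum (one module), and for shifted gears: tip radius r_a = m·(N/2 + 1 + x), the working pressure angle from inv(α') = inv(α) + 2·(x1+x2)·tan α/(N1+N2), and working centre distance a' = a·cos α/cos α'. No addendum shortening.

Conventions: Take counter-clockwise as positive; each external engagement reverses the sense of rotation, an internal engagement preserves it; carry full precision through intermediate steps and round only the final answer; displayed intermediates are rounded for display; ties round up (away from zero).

1.5532

recognized (one external pair, fixed centres): single-mesh tooth geometry, m = 4.722, N1 = 68, N2 = 48
base radii: r_b1 = 145.655940, r_b2 = 102.815958
tip radii: r_a1 = 165.270000, r_a2 = 118.050000
no profile shift: α' = α, a' = a
action lengths: √(r_a1²−r_b1²) = 78.093021, √(r_a2²−r_b2²) = 58.005873
base pitch p_b = π·m·cos α = 13.458577
CR = (78.093021 + 58.005873 − 273.876000·sin 24.87300°)/13.458577 = 1.553237
contact ratio ≈ 1.5532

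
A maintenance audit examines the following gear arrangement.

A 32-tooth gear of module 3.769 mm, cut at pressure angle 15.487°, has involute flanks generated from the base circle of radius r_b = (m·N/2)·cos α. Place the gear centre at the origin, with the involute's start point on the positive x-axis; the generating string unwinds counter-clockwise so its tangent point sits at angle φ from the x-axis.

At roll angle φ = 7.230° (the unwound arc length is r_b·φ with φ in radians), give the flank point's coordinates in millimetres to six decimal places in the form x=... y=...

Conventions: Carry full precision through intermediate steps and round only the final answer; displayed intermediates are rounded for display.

topology: single-mesh involute geometry — m = 3.769, N = 32
pitch radius r_p = m·N/2 = 3.769·32/2 = 60.304000
base radius r_b = r_p·cos α = 60.304000·cos 15.487° = 58.114426
roll angle φ = 7.230° = 0.12618730 rad
x = r_b·(cos φ + φ·sin φ) = 58.575270
y = r_b·(sin φ − φ·cos φ) = 0.038861

x=58.575270 y=0.038861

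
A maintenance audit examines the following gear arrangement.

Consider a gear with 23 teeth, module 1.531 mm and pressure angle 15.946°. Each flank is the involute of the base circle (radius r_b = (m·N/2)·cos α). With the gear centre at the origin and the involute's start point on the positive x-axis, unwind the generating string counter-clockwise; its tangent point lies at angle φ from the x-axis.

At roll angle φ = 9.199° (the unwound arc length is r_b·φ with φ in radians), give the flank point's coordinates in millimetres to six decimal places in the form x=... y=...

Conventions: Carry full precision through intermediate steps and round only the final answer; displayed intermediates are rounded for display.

x=17.145808 y=0.023294

single-mesh involute tooth geometry (23T wheel at module 1.531)
pitch radius r_p = m·N/2 = 1.531·23/2 = 17.606500
base radius r_b = r_p·cos α = 17.606500·cos 15.946° = 16.929020
roll angle φ = 9.199° = 0.16055284 rad
x = r_b·(cos φ + φ·sin φ) = 17.145808
y = r_b·(sin φ − φ·cos φ) = 0.023294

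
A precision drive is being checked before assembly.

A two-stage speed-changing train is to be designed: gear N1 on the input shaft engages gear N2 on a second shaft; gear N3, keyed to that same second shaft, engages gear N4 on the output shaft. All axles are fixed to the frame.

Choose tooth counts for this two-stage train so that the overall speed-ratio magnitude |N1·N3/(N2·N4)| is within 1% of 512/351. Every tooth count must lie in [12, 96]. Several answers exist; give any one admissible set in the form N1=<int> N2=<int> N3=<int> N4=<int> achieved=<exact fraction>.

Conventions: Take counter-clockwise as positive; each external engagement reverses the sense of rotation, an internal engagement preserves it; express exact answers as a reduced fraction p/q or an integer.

N1=16 N2=13 N3=32 N4=27 achieved=512/351

design class (target 512/351): fixed-axis compound train
target = 512/351 in lowest terms: an exact hit needs N1·N3 = k·512 and N2·N4 = k·351 for one integer k, every count in [12, 96]; additionally prefer no 1:1 stage (N1 ≠ N2, N3 ≠ N4)
k = 1: N1·N3 = 512 = 16·32, N2·N4 = 351 = 13·27
achieved = 16·32/(13·27) = 512/351; |achieved − target| = 0 ≤ 128/8775 ✓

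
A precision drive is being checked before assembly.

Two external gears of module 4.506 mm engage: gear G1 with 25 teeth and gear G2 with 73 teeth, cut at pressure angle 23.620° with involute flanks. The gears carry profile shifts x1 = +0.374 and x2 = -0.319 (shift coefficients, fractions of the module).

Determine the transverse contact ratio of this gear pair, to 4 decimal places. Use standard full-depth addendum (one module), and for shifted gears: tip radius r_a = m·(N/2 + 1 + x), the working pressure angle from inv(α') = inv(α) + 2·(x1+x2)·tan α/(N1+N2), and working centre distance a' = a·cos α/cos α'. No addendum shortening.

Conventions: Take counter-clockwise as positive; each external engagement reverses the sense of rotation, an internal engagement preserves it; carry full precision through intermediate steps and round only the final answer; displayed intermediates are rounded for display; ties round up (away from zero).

topology: single-mesh involute geometry — m = 4.506, 25T/73T pair
base radii: r_b1 = 51.606256, r_b2 = 150.690268
tip radii: r_a1 = 62.516244, r_a2 = 167.537586
inv(α') = inv(23.620°) + 2·(+0.374-0.319)·tan α/(25+73) = 0.02554910  ⇒  α' = 23.76605°
a' = a·cos α / cos α' = 220.7940·cos 23.620°/cos 23.76605° = 221.041109
action lengths: √(r_a1²−r_b1²) = 35.285621, √(r_a2²−r_b2²) = 73.220801
base pitch p_b = π·m·cos α = 12.970067
CR = (35.285621 + 73.220801 − 221.041109·sin 23.76605°)/12.970067 = 1.497771
contact ratio ≈ 1.4978

1.4978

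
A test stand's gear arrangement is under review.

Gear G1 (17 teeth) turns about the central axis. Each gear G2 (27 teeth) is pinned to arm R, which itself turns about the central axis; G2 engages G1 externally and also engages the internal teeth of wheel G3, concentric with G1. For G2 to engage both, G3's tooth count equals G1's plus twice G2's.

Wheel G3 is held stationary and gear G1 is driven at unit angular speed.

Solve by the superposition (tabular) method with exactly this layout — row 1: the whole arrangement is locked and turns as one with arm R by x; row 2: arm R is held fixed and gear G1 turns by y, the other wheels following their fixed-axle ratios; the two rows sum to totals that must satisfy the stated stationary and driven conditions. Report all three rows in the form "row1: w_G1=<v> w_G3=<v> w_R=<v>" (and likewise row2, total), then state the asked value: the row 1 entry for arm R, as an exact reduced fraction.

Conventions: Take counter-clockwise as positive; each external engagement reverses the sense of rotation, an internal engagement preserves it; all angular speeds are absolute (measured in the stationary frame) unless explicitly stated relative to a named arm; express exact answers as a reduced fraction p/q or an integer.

recognized (axles ride arm R): planetary set, 17/27/71 teeth
row 1 (train locked, turned with arm): all members turn x
row 2: sun turns y, ring = −(17/71)·y, arm 0
boundary: total ω_ring = x − (17/71)·y = 0 and total ω_sun = x + y = 1  ⇒  y = 71/88, x = 17/88
row 2 ring = −(17/71)·71/88 = -17/88
totals (row 1 + row 2): sun 17/88 + 71/88 = 1, ring 17/88 + (-17/88) = 0, arm 17/88 + 0 = 17/88
asked cell (row1, arm) = 17/88

row1: w_G1=17/88 w_G3=17/88 w_R=17/88
row2: w_G1=71/88 w_G3=-17/88 w_R=0
total: w_G1=1 w_G3=0 w_R=17/88
asked value: 17/88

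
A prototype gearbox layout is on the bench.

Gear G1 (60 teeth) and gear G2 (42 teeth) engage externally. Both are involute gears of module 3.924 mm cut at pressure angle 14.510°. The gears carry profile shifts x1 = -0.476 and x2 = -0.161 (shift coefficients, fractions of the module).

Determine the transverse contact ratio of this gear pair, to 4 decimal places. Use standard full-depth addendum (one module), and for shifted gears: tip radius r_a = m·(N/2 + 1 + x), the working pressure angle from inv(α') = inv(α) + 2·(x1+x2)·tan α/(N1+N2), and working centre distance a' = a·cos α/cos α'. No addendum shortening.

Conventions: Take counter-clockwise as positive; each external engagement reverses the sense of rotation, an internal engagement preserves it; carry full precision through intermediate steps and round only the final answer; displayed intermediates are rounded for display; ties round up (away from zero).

recognized (one external pair, fixed centres): single-mesh tooth geometry, m = 3.924, N1 = 60, N2 = 42
base radii: r_b1 = 113.965194, r_b2 = 79.775636
tip radii: r_a1 = 119.776176, r_a2 = 85.696236
inv(α') = inv(14.510°) + 2·(-0.476-0.161)·tan α/(60+42) = 0.00232401  ⇒  α' = 10.89266°
a' = a·cos α / cos α' = 200.1240·cos 14.510°/cos 10.89266° = 197.295520
action lengths: √(r_a1²−r_b1²) = 36.854672, √(r_a2²−r_b2²) = 31.300044
base pitch p_b = π·m·cos α = 11.934407
CR = (36.854672 + 31.300044 − 197.295520·sin 10.89266°)/11.934407 = 2.586793
contact ratio ≈ 2.5868

2.5868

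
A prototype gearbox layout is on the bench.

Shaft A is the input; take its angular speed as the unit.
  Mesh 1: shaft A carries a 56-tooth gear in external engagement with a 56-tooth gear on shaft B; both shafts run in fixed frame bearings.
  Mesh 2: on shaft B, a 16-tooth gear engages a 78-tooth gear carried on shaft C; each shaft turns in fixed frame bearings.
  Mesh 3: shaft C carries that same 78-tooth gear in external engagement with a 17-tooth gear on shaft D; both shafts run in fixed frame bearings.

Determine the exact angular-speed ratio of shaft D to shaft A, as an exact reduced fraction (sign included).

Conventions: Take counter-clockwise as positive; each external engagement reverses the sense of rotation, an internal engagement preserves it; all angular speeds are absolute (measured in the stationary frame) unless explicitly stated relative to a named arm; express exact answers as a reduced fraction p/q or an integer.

-16/17

class = fixed-axis compound train [3 meshes; 3 ratios multiply, 3 sense flips]
mesh 1 [56T→56T]: running ratio 1, sense −
mesh 2 [16T→78T]: running ratio 8/39, sense +
mesh 3 [78T→17T]: running ratio 16/17, sense −
ω_out/ω_in = -16/17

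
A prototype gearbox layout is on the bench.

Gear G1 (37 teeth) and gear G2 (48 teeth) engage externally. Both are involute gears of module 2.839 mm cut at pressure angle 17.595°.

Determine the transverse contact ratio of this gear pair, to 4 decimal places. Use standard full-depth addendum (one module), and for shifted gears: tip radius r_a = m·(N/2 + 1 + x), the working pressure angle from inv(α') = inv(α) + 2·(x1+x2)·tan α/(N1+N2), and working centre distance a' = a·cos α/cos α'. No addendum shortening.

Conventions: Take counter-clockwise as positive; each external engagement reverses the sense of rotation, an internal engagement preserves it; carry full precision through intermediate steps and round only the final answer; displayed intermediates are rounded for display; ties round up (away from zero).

1.8557

single-mesh involute tooth geometry (37T engaging 48T at module 2.839)
base radii: r_b1 = 50.064389, r_b2 = 64.948397
tip radii: r_a1 = 55.360500, r_a2 = 70.975000
no profile shift: α' = α, a' = a
action lengths: √(r_a1²−r_b1²) = 23.629259, √(r_a2²−r_b2²) = 28.620908
base pitch p_b = π·m·cos α = 8.501725
CR = (23.629259 + 28.620908 − 120.657500·sin 17.59500°)/8.501725 = 1.855742
contact ratio ≈ 1.8557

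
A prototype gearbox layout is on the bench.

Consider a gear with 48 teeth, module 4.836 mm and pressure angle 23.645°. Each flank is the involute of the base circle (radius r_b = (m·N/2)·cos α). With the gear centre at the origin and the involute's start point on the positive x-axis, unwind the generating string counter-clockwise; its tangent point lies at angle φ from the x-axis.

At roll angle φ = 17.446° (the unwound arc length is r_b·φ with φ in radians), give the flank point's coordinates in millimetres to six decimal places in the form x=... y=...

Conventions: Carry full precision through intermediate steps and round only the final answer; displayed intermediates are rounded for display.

class = single-mesh tooth geometry [base-circle involute, m = 4.836, 48T]
pitch radius r_p = m·N/2 = 4.836·48/2 = 116.064000
base radius r_b = r_p·cos α = 116.064000·cos 23.645° = 106.320197
roll angle φ = 17.446° = 0.30449014 rad
x = r_b·(cos φ + φ·sin φ) = 111.135242
y = r_b·(sin φ − φ·cos φ) = 0.991248

x=111.135242 y=0.991248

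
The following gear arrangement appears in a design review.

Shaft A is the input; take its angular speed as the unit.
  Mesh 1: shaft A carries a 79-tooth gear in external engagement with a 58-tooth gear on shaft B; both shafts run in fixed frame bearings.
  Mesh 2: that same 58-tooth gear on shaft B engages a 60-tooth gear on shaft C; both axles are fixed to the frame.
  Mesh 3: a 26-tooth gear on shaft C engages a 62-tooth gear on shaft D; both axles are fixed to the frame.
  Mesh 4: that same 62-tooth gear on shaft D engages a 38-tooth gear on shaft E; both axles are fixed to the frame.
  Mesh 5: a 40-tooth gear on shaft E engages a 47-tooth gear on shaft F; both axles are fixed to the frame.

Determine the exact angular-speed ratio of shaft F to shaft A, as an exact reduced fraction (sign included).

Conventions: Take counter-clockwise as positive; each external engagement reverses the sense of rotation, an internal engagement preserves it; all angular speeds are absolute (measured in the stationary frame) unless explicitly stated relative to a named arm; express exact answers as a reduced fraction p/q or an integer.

class = fixed-axis compound train [5 meshes; 5 ratios multiply, 5 sense flips]
mesh 1 [79T→58T]: running ratio 79/58, sense −
mesh 2 [58T→60T]: running ratio 79/60, sense +
mesh 3 [26T→62T]: running ratio 1027/1860, sense −
mesh 4 [62T→38T]: running ratio 1027/1140, sense +
mesh 5 [40T→47T]: running ratio 2054/2679, sense −
ω_out/ω_in = -2054/2679

-2054/2679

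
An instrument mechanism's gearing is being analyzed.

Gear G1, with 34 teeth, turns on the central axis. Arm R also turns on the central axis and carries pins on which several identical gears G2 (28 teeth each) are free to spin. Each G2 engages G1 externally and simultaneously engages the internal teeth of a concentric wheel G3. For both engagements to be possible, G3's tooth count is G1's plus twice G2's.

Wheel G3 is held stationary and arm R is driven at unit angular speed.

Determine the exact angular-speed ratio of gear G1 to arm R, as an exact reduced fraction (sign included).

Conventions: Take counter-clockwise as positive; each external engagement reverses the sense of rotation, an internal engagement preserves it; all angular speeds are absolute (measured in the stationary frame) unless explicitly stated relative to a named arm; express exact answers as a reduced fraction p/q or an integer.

62/17

class = planetary set [G3 = 34+2·28 = 90; Willis about the carrier]
ring teeth: 34 + 2·28 = 90
34(ω_sun−ω_arm) = −90(ω_ring−ω_arm),  ω_ring = 0, ω_arm = 1
ω_sun = 1 − (90/34)(0−1) = 62/17
ω_out/ω_in = 62/17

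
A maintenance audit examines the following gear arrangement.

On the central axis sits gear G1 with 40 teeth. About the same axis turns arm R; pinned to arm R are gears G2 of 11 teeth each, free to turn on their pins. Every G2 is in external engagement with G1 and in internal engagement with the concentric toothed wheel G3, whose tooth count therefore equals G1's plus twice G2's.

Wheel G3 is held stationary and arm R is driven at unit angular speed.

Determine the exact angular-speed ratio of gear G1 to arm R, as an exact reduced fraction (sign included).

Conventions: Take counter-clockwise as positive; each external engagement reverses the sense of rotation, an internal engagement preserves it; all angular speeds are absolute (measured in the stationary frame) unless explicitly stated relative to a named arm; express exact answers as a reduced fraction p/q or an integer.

51/20

planetary set (40T centre, 11T on arm, 62T internal) — Willis relation
ring teeth: 40 + 2·11 = 62
40(ω_sun−ω_arm) = −62(ω_ring−ω_arm),  ω_ring = 0, ω_arm = 1
ω_sun = 1 − (62/40)(0−1) = 51/20
ω_out/ω_in = 51/20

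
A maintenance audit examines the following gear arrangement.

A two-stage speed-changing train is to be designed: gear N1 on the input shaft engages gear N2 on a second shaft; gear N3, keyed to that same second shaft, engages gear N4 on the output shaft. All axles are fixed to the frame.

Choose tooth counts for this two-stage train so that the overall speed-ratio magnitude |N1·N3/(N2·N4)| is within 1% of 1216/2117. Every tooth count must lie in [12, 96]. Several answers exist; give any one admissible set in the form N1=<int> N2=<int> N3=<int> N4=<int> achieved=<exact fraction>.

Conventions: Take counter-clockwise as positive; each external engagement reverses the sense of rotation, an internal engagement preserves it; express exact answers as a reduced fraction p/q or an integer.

topology: fixed-axis compound train — 2 stages, target 1216/2117
target = 1216/2117 in lowest terms: an exact hit needs N1·N3 = k·1216 and N2·N4 = k·2117 for one integer k, every count in [12, 96]; additionally prefer no 1:1 stage (N1 ≠ N2, N3 ≠ N4)
k = 1: N1·N3 = 1216 = 16·76, N2·N4 = 2117 = 29·73
achieved = 16·76/(29·73) = 1216/2117; |achieved − target| = 0 ≤ 304/52925 ✓

N1=16 N2=29 N3=76 N4=73 achieved=1216/2117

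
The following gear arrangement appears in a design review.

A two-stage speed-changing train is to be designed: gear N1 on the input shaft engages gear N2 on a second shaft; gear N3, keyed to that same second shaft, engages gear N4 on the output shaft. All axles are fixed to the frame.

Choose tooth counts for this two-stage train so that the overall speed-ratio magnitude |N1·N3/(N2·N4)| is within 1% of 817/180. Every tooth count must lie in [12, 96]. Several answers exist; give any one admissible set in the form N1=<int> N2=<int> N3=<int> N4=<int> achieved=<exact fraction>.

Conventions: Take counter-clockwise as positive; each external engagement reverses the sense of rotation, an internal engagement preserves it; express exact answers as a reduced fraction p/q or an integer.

N1=19 N2=12 N3=43 N4=15 achieved=817/180

design class (target 817/180): fixed-axis compound train
target = 817/180 in lowest terms: an exact hit needs N1·N3 = k·817 and N2·N4 = k·180 for one integer k, every count in [12, 96]; additionally prefer no 1:1 stage (N1 ≠ N2, N3 ≠ N4)
k = 1: N1·N3 = 817 = 19·43, N2·N4 = 180 = 12·15
achieved = 19·43/(12·15) = 817/180; |achieved − target| = 0 ≤ 817/18000 ✓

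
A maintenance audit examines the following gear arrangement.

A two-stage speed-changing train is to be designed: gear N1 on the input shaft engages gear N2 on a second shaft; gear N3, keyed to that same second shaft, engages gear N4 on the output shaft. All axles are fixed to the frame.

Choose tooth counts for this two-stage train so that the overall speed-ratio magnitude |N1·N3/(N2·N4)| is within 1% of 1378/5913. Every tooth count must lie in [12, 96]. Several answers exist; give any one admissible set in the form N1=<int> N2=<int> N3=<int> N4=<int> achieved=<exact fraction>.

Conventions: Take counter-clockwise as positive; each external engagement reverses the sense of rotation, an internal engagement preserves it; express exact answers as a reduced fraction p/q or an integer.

N1=26 N2=73 N3=53 N4=81 achieved=1378/5913

design class (target 1378/5913): fixed-axis compound train
target = 1378/5913 in lowest terms: an exact hit needs N1·N3 = k·1378 and N2·N4 = k·5913 for one integer k, every count in [12, 96]; additionally prefer no 1:1 stage (N1 ≠ N2, N3 ≠ N4)
k = 1: N1·N3 = 1378 = 26·53, N2·N4 = 5913 = 73·81
achieved = 26·53/(73·81) = 1378/5913; |achieved − target| = 0 ≤ 689/295650 ✓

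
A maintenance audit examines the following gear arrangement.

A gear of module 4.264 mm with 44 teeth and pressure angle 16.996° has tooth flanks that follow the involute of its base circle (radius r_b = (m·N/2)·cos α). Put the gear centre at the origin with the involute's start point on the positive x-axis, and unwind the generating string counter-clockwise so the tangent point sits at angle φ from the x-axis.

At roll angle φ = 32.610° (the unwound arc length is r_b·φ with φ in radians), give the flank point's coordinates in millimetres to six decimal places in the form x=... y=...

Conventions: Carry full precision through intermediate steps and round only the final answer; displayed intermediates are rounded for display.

single-mesh involute tooth geometry (44T wheel at module 4.264)
pitch radius r_p = m·N/2 = 4.264·44/2 = 93.808000
base radius r_b = r_p·cos α = 93.808000·cos 16.996° = 89.710951
roll angle φ = 32.610° = 0.56915187 rad
x = r_b·(cos φ + φ·sin φ) = 103.085457
y = r_b·(sin φ − φ·cos φ) = 5.336723

x=103.085457 y=5.336723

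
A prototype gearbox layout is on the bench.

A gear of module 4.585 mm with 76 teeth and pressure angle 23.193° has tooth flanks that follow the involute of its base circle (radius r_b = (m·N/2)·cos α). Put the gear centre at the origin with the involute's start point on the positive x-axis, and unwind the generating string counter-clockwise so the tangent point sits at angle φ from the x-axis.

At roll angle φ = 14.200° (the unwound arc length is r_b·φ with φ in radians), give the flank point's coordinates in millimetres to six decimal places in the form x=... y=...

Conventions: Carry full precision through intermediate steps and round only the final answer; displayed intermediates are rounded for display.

single-mesh involute tooth geometry (76T wheel at module 4.585)
pitch radius r_p = m·N/2 = 4.585·76/2 = 174.230000
base radius r_b = r_p·cos α = 174.230000·cos 23.193° = 160.149334
roll angle φ = 14.200° = 0.24783675 rad
x = r_b·(cos φ + φ·sin φ) = 164.992496
y = r_b·(sin φ − φ·cos φ) = 0.807665

x=164.992496 y=0.807665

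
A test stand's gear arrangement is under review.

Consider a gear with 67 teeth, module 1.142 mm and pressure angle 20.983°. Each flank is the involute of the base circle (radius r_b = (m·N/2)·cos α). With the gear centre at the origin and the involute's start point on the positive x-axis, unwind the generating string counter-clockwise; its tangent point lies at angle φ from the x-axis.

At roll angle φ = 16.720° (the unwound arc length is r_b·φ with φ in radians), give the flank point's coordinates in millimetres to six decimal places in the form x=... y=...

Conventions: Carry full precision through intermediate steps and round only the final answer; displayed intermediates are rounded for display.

x=37.208756 y=0.293379

topology: single-mesh involute geometry — m = 1.142, N = 67
pitch radius r_p = m·N/2 = 1.142·67/2 = 38.257000
base radius r_b = r_p·cos α = 38.257000·cos 20.983° = 35.720053
roll angle φ = 16.720° = 0.29181905 rad
x = r_b·(cos φ + φ·sin φ) = 37.208756
y = r_b·(sin φ − φ·cos φ) = 0.293379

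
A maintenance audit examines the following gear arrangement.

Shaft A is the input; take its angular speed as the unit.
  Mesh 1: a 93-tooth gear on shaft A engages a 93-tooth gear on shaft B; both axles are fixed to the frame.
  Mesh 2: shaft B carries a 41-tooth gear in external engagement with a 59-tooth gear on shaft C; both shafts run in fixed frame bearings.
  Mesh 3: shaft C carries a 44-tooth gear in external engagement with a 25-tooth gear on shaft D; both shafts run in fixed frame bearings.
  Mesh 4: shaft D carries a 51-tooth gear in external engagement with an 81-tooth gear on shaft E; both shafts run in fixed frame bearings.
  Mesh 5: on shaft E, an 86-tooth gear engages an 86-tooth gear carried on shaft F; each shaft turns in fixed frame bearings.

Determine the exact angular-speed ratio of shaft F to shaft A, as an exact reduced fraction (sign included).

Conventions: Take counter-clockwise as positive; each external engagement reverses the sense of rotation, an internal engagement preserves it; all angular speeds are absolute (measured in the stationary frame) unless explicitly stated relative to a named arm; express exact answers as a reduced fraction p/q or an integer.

class = fixed-axis compound train [5 meshes; 5 ratios multiply, 5 sense flips]
mesh 1 [93T→93T]: running ratio 1, sense −
mesh 2 [41T→59T]: running ratio 41/59, sense +
mesh 3 [44T→25T]: running ratio 1804/1475, sense −
mesh 4 [51T→81T]: running ratio 30668/39825, sense +
mesh 5 [86T→86T]: running ratio 30668/39825, sense −
ω_out/ω_in = -30668/39825

-30668/39825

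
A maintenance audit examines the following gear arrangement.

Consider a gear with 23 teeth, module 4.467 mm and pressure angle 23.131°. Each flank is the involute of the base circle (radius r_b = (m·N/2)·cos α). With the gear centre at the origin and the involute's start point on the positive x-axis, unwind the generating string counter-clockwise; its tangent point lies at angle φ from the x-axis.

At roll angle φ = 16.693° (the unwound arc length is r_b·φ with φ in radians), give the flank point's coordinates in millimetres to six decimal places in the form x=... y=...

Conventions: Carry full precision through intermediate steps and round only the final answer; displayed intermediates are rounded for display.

recognized (one wheel, involute flank): single-mesh tooth geometry, m = 4.467, N = 23
pitch radius r_p = m·N/2 = 4.467·23/2 = 51.370500
base radius r_b = r_p·cos α = 51.370500·cos 23.131° = 47.240779
roll angle φ = 16.693° = 0.29134781 rad
x = r_b·(cos φ + φ·sin φ) = 49.203414
y = r_b·(sin φ − φ·cos φ) = 0.386136

x=49.203414 y=0.386136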